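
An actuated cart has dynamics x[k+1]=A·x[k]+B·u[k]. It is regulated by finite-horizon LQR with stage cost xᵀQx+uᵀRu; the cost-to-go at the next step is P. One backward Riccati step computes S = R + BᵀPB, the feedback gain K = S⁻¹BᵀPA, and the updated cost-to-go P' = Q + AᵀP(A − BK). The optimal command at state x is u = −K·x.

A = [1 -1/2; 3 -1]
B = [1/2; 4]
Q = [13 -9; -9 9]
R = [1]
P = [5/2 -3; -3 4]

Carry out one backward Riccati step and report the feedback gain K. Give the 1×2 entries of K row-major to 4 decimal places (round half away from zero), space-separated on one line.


BᵀP = [-10.7500 14.5000]
S = R + BᵀPB = [1] + [52.6250] = [53.6250]
BᵀPA = [32.7500 -9.1250]
K = S⁻¹·BᵀPA = [0.6107 -0.1702]
A−BK = [0.6946 -0.4149; 0.5571 -0.3193]
AᵀP(A−BK) = [0.4988 -0.1772; -0.1772 0.0723]
P' = Q + AᵀP(A−BK) = [13.4988 -9.1772; -9.1772 9.0723]
tr(P') = 22.5711

0.6107 -0.1702


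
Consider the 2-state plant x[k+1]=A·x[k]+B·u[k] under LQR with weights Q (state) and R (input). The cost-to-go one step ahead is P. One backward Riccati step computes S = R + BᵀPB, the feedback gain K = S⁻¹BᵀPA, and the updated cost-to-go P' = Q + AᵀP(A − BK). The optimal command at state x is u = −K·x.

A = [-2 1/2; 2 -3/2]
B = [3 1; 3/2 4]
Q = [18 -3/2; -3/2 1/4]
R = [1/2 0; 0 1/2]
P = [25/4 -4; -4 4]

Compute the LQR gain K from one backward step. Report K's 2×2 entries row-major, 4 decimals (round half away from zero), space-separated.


-0.9391 0.3298 0.8499 -0.4946

BᵀP = [12.7500 -6.0000; -9.7500 12.0000]
S = R + BᵀPB = [1/2 0; 0 1/2] + [29.2500 -11.2500; -11.2500 38.2500] = [29.7500 -11.2500; -11.2500 38.7500]
BᵀPA = [-37.5000 15.3750; 43.5000 -22.8750]
K = S⁻¹·BᵀPA = [-0.9391 0.3298; 0.8499 -0.4946]
A−BK = [-0.0326 0.0052; 0.0089 -0.0164]
AᵀP(A−BK) = [0.8114 -0.3690; -0.3690 0.1786]
P' = Q + AᵀP(A−BK) = [18.8114 -1.8690; -1.8690 0.4286]
tr(P') = 19.2401


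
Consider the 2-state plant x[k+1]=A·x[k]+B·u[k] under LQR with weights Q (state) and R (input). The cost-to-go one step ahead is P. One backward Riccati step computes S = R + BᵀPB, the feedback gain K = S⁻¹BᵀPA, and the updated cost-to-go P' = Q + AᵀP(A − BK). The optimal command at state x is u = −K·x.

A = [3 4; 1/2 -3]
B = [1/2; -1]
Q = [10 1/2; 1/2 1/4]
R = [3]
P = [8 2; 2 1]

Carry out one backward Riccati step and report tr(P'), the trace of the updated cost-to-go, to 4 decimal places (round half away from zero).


BᵀP = [2.0000 0.0000]
S = R + BᵀPB = [3] + [1.0000] = [4.0000]
BᵀPA = [6.0000 8.0000]
K = S⁻¹·BᵀPA = [1.5000 2.0000]
A−BK = [2.2500 3.0000; 2.0000 -1.0000]
AᵀP(A−BK) = [69.2500 68.5000; 68.5000 73.0000]
P' = Q + AᵀP(A−BK) = [79.2500 69.0000; 69.0000 73.2500]
tr(P') = 152.5000

152.5000


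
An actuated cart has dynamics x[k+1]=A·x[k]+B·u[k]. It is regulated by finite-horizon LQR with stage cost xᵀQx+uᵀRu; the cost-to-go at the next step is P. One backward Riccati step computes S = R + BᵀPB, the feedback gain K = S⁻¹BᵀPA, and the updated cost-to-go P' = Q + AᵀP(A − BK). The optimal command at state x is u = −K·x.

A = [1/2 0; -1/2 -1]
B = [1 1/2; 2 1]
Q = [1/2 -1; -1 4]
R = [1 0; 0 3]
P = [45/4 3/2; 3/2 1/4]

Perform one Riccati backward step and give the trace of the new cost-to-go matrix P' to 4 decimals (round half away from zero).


BᵀP = [14.2500 2.0000; 7.1250 1.0000]
S = R + BᵀPB = [1 0; 0 3] + [18.2500 9.1250; 9.1250 4.5625] = [19.2500 9.1250; 9.1250 7.5625]
BᵀPA = [6.1250 -2.0000; 3.0625 -1.0000]
K = S⁻¹·BᵀPA = [0.2949 -0.0963; 0.0491 -0.0160]
A−BK = [0.1805 0.1043; -1.1389 -0.7914]
AᵀP(A−BK) = [0.1683 0.0139; 0.0139 0.0414]
P' = Q + AᵀP(A−BK) = [0.6683 -0.9861; -0.9861 4.0414]
tr(P') = 4.7097

4.7097


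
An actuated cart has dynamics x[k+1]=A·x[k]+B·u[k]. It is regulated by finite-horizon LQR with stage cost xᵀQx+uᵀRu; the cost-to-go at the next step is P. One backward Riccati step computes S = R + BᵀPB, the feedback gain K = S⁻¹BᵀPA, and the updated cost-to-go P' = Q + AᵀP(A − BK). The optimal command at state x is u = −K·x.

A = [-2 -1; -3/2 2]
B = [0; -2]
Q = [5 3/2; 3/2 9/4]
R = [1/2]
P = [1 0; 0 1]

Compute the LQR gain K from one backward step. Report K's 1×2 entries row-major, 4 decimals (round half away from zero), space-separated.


BᵀP = [0.0000 -2.0000]
S = R + BᵀPB = [1/2] + [4.0000] = [4.5000]
BᵀPA = [3.0000 -4.0000]
K = S⁻¹·BᵀPA = [0.6667 -0.8889]
A−BK = [-2.0000 -1.0000; -0.1667 0.2222]
AᵀP(A−BK) = [4.2500 1.6667; 1.6667 1.4444]
P' = Q + AᵀP(A−BK) = [9.2500 3.1667; 3.1667 3.6944]
tr(P') = 12.9444

0.6667 -0.8889


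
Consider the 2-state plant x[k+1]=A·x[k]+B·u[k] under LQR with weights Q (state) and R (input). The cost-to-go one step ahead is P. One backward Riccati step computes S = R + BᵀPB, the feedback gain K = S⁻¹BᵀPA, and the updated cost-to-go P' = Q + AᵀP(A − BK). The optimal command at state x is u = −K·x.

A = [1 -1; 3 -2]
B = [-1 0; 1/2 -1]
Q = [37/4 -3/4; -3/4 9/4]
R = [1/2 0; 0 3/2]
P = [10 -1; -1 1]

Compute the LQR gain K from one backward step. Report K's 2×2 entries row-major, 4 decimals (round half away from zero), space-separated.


BᵀP = [-10.5000 1.5000; 1.0000 -1.0000]
S = R + BᵀPB = [1/2 0; 0 3/2] + [11.2500 -1.5000; -1.5000 1.0000] = [11.7500 -1.5000; -1.5000 2.5000]
BᵀPA = [-6.0000 7.5000; -2.0000 1.0000]
K = S⁻¹·BᵀPA = [-0.6636 0.7465; -1.1982 0.8479]
A−BK = [0.3364 -0.2535; 2.1336 -1.5253]
AᵀP(A−BK) = [6.6221 -4.8249; -4.8249 3.5530]
P' = Q + AᵀP(A−BK) = [15.8721 -5.5749; -5.5749 5.8030]
tr(P') = 21.6751

-0.6636 0.7465 -1.1982 0.8479


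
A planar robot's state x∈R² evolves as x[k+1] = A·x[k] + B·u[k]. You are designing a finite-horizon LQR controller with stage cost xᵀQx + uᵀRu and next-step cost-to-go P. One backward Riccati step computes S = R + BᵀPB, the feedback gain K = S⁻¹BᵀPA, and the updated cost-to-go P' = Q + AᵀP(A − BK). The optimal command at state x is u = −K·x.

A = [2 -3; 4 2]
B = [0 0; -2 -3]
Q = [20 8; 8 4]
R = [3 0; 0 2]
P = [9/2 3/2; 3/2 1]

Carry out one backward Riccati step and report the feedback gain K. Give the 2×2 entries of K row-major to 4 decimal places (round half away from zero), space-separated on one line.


BᵀP = [-3.0000 -2.0000; -4.5000 -3.0000]
S = R + BᵀPB = [3 0; 0 2] + [4.0000 6.0000; 6.0000 9.0000] = [7.0000 6.0000; 6.0000 11.0000]
BᵀPA = [-14.0000 5.0000; -21.0000 7.5000]
K = S⁻¹·BᵀPA = [-0.6829 0.2439; -1.5366 0.5488]
A−BK = [2.0000 -3.0000; -1.9756 4.1341]
AᵀP(A−BK) = [16.1707 -16.0610; -16.0610 21.1646]
P' = Q + AᵀP(A−BK) = [36.1707 -8.0610; -8.0610 25.1646]
tr(P') = 61.3354

-0.6829 0.2439 -1.5366 0.5488


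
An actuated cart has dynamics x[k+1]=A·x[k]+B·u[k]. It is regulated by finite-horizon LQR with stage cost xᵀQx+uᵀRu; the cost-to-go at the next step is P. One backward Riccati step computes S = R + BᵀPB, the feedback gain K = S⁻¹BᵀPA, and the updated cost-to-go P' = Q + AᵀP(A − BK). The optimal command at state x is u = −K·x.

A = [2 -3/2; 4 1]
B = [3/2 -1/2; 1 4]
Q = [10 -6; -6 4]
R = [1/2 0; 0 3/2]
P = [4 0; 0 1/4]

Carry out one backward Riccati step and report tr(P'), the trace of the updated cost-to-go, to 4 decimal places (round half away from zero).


BᵀP = [6.0000 0.2500; -2.0000 1.0000]
S = R + BᵀPB = [1/2 0; 0 3/2] + [9.2500 -2.0000; -2.0000 5.0000] = [9.7500 -2.0000; -2.0000 6.5000]
BᵀPA = [13.0000 -8.7500; 0.0000 4.0000]
K = S⁻¹·BᵀPA = [1.4232 -0.8232; 0.4379 0.3621]
A−BK = [0.0842 -0.0842; 0.8253 0.3747]
AᵀP(A−BK) = [1.4989 -0.2989; -0.2989 0.5989]
P' = Q + AᵀP(A−BK) = [11.4989 -6.2989; -6.2989 4.5989]
tr(P') = 16.0979

16.0979


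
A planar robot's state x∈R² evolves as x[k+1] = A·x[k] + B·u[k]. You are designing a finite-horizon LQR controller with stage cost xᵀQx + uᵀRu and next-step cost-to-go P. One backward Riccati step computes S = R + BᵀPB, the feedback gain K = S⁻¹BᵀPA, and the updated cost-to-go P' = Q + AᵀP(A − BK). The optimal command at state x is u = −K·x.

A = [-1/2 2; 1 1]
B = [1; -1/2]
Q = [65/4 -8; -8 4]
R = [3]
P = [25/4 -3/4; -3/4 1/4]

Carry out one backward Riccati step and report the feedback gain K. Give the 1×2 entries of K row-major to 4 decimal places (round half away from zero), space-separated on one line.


-0.4161 1.2298

BᵀP = [6.6250 -0.8750]
S = R + BᵀPB = [3] + [7.0625] = [10.0625]
BᵀPA = [-4.1875 12.3750]
K = S⁻¹·BᵀPA = [-0.4161 1.2298]
A−BK = [-0.0839 0.7702; 0.7919 1.6149]
AᵀP(A−BK) = [0.8199 -1.9752; -1.9752 7.0311]
P' = Q + AᵀP(A−BK) = [17.0699 -9.9752; -9.9752 11.0311]
tr(P') = 28.1009


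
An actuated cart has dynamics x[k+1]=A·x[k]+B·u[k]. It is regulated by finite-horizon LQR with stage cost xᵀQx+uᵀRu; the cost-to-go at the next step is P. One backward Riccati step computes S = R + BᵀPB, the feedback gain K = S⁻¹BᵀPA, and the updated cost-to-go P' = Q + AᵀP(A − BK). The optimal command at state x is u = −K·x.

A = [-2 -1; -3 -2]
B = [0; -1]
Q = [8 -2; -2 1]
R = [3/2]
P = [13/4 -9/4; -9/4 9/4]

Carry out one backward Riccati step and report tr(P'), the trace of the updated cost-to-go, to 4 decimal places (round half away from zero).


BᵀP = [2.2500 -2.2500]
S = R + BᵀPB = [3/2] + [2.2500] = [3.7500]
BᵀPA = [2.2500 2.2500]
K = S⁻¹·BᵀPA = [0.6000 0.6000]
A−BK = [-2.0000 -1.0000; -2.4000 -1.4000]
AᵀP(A−BK) = [4.9000 2.9000; 2.9000 1.9000]
P' = Q + AᵀP(A−BK) = [12.9000 0.9000; 0.9000 2.9000]
tr(P') = 15.8000

15.8000


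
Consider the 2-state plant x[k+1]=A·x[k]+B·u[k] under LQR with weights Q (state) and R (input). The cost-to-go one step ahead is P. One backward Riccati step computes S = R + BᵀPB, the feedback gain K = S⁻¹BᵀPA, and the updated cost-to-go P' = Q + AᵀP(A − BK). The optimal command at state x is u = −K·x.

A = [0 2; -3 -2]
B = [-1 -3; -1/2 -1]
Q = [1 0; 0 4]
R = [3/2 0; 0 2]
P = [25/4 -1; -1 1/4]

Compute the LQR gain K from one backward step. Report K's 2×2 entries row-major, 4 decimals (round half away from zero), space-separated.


BᵀP = [-5.7500 0.8750; -17.7500 2.7500]
S = R + BᵀPB = [3/2 0; 0 2] + [5.3125 16.3750; 16.3750 50.5000] = [6.8125 16.3750; 16.3750 52.5000]
BᵀPA = [-2.6250 -13.2500; -8.2500 -41.0000]
K = S⁻¹·BᵀPA = [-0.0304 -0.2709; -0.1477 -0.6965]
A−BK = [-0.4734 -0.3603; -3.1629 -2.8319]
AᵀP(A−BK) = [0.9520 1.0431; 1.0431 1.8558]
P' = Q + AᵀP(A−BK) = [1.9520 1.0431; 1.0431 5.8558]
tr(P') = 7.8078

-0.0304 -0.2709 -0.1477 -0.6965


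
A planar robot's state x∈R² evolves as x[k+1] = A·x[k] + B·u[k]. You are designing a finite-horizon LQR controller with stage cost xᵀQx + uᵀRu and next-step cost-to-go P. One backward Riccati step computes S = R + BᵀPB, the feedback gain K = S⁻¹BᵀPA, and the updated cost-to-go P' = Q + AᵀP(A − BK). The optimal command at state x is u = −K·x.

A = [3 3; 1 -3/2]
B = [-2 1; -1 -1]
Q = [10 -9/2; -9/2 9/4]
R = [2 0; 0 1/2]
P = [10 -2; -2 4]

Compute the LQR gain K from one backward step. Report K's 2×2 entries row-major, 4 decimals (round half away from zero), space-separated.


-1.2111 -0.4987 0.4433 1.9472

BᵀP = [-18.0000 0.0000; 12.0000 -6.0000]
S = R + BᵀPB = [2 0; 0 1/2] + [36.0000 -18.0000; -18.0000 18.0000] = [38.0000 -18.0000; -18.0000 18.5000]
BᵀPA = [-54.0000 -54.0000; 30.0000 45.0000]
K = S⁻¹·BᵀPA = [-1.2111 -0.4987; 0.4433 1.9472]
A−BK = [0.1346 0.0554; 0.2322 -0.0515]
AᵀP(A−BK) = [3.3034 1.6544; 1.6544 2.4459]
P' = Q + AᵀP(A−BK) = [13.3034 -2.8456; -2.8456 4.6959]
tr(P') = 17.9993


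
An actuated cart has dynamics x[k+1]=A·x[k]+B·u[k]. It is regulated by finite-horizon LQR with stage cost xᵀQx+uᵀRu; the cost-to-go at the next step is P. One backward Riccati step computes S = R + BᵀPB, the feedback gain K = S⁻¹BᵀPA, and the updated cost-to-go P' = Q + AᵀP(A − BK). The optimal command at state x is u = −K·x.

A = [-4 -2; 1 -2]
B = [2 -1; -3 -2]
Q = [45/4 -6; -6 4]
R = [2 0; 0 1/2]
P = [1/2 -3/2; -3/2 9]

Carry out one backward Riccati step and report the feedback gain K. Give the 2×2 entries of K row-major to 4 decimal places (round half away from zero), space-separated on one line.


BᵀP = [5.5000 -30.0000; 2.5000 -16.5000]
S = R + BᵀPB = [2 0; 0 1/2] + [101.0000 54.5000; 54.5000 30.5000] = [103.0000 54.5000; 54.5000 31.0000]
BᵀPA = [-52.0000 49.0000; -26.5000 28.0000]
K = S⁻¹·BᵀPA = [-0.7531 -0.0314; 0.4691 0.9585]
A−BK = [-2.0247 -0.9787; -0.3210 -0.1773]
AᵀP(A−BK) = [2.2716 0.7654; 0.7654 0.7026]
P' = Q + AᵀP(A−BK) = [13.5216 -5.2346; -5.2346 4.7026]
tr(P') = 18.2242

-0.7531 -0.0314 0.4691 0.9585


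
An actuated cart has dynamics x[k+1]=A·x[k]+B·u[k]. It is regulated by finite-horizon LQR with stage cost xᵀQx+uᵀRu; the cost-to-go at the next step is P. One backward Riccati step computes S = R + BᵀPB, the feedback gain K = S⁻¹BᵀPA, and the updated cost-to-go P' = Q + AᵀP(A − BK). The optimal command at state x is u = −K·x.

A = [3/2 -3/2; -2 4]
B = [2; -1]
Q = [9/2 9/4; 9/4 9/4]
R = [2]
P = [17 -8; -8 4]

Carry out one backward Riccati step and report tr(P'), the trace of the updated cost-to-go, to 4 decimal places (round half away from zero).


BᵀP = [42.0000 -20.0000]
S = R + BᵀPB = [2] + [104.0000] = [106.0000]
BᵀPA = [103.0000 -143.0000]
K = S⁻¹·BᵀPA = [0.9717 -1.3491]
A−BK = [-0.4434 1.1981; -1.0283 2.6509]
AᵀP(A−BK) = [2.1651 -3.2972; -3.2972 5.3349]
P' = Q + AᵀP(A−BK) = [6.6651 -1.0472; -1.0472 7.5849]
tr(P') = 14.2500

14.2500


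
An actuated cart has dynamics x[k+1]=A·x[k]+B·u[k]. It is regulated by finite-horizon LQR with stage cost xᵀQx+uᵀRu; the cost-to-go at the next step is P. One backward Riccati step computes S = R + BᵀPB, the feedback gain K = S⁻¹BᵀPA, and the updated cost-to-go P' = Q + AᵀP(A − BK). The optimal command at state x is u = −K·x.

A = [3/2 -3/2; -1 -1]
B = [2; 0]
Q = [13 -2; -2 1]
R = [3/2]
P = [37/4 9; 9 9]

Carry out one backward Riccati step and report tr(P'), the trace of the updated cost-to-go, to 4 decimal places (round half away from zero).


BᵀP = [18.5000 18.0000]
S = R + BᵀPB = [3/2] + [37.0000] = [38.5000]
BᵀPA = [9.7500 -45.7500]
K = S⁻¹·BᵀPA = [0.2532 -1.1883]
A−BK = [0.9935 0.8766; -1.0000 -1.0000]
AᵀP(A−BK) = [0.3433 -0.2265; -0.2265 2.4472]
P' = Q + AᵀP(A−BK) = [13.3433 -2.2265; -2.2265 3.4472]
tr(P') = 16.7906

16.7906


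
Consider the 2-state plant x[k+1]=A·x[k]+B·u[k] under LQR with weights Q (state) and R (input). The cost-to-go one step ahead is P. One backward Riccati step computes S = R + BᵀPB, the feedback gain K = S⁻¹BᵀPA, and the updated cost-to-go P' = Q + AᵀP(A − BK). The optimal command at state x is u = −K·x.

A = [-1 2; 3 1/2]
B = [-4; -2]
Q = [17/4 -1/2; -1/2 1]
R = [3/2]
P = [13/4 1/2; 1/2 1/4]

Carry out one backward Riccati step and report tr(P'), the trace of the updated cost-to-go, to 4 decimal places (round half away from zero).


BᵀP = [-14.0000 -2.5000]
S = R + BᵀPB = [3/2] + [61.0000] = [62.5000]
BᵀPA = [6.5000 -29.2500]
K = S⁻¹·BᵀPA = [0.1040 -0.4680]
A−BK = [-0.5840 0.1280; 3.2080 -0.4360]
AᵀP(A−BK) = [1.8240 -0.3330; -0.3330 0.3735]
P' = Q + AᵀP(A−BK) = [6.0740 -0.8330; -0.8330 1.3735]
tr(P') = 7.4475

7.4475


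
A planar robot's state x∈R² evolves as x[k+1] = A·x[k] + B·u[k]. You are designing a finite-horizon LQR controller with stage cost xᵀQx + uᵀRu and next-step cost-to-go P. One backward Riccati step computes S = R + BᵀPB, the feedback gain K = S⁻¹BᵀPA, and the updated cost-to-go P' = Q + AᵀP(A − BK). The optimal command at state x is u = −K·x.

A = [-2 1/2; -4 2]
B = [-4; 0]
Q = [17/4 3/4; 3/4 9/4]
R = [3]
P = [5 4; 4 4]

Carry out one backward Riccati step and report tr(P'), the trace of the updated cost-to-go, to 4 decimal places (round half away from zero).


BᵀP = [-20.0000 -16.0000]
S = R + BᵀPB = [3] + [80.0000] = [83.0000]
BᵀPA = [104.0000 -42.0000]
K = S⁻¹·BᵀPA = [1.2530 -0.5060]
A−BK = [3.0120 -1.5241; -4.0000 2.0000]
AᵀP(A−BK) = [17.6867 -8.3735; -8.3735 3.9970]
P' = Q + AᵀP(A−BK) = [21.9367 -7.6235; -7.6235 6.2470]
tr(P') = 28.1837

28.1837


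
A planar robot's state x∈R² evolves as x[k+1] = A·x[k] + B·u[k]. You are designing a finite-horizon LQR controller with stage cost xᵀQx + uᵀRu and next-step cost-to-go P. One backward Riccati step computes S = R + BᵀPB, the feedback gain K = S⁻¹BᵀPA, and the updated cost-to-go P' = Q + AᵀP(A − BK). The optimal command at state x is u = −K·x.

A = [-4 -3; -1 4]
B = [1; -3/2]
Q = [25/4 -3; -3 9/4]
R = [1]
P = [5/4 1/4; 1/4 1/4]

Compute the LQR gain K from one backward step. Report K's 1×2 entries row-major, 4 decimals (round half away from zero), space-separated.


BᵀP = [0.8750 -0.1250]
S = R + BᵀPB = [1] + [1.0625] = [2.0625]
BᵀPA = [-3.3750 -3.1250]
K = S⁻¹·BᵀPA = [-1.6364 -1.5152]
A−BK = [-2.3636 -1.4848; -3.4545 1.7273]
AᵀP(A−BK) = [16.7273 5.6364; 5.6364 4.5152]
P' = Q + AᵀP(A−BK) = [22.9773 2.6364; 2.6364 6.7652]
tr(P') = 29.7424

-1.6364 -1.5152


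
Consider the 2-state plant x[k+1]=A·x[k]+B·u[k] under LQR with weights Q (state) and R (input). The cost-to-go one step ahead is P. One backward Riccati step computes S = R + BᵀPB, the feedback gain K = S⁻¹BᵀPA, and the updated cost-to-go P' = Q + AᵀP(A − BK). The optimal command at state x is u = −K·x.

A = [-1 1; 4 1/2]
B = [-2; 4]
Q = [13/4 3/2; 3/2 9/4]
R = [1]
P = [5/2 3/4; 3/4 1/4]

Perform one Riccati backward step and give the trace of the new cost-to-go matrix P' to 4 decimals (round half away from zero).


7.6250

BᵀP = [-2.0000 -0.5000]
S = R + BᵀPB = [1] + [2.0000] = [3.0000]
BᵀPA = [0.0000 -2.2500]
K = S⁻¹·BᵀPA = [0.0000 -0.7500]
A−BK = [-1.0000 -0.5000; 4.0000 3.5000]
AᵀP(A−BK) = [0.5000 0.6250; 0.6250 1.6250]
P' = Q + AᵀP(A−BK) = [3.7500 2.1250; 2.1250 3.8750]
tr(P') = 7.6250


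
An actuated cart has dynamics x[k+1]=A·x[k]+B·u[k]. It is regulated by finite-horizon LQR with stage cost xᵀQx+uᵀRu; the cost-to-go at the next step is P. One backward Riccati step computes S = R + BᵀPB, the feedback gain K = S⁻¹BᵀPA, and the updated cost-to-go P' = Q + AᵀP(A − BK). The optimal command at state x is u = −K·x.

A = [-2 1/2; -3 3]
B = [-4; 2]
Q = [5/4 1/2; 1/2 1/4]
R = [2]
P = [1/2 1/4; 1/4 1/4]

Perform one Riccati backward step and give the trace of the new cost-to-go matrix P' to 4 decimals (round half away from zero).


8.2589

BᵀP = [-1.5000 -0.5000]
S = R + BᵀPB = [2] + [5.0000] = [7.0000]
BᵀPA = [4.5000 -2.2500]
K = S⁻¹·BᵀPA = [0.6429 -0.3214]
A−BK = [0.5714 -0.7857; -4.2857 3.6429]
AᵀP(A−BK) = [4.3571 -3.1786; -3.1786 2.4018]
P' = Q + AᵀP(A−BK) = [5.6071 -2.6786; -2.6786 2.6518]
tr(P') = 8.2589


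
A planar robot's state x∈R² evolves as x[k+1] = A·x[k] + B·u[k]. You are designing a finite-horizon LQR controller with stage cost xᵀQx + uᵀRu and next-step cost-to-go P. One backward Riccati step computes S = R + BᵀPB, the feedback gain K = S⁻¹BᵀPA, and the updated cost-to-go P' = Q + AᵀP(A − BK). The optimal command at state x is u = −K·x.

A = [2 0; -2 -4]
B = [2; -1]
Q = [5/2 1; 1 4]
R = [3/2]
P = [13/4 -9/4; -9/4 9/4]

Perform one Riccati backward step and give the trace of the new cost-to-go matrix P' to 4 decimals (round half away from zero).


16.8689

BᵀP = [8.7500 -6.7500]
S = R + BᵀPB = [3/2] + [24.2500] = [25.7500]
BᵀPA = [31.0000 27.0000]
K = S⁻¹·BᵀPA = [1.2039 1.0485]
A−BK = [-0.4078 -2.0971; -0.7961 -2.9515]
AᵀP(A−BK) = [2.6796 3.4951; 3.4951 7.6893]
P' = Q + AᵀP(A−BK) = [5.1796 4.4951; 4.4951 11.6893]
tr(P') = 16.8689


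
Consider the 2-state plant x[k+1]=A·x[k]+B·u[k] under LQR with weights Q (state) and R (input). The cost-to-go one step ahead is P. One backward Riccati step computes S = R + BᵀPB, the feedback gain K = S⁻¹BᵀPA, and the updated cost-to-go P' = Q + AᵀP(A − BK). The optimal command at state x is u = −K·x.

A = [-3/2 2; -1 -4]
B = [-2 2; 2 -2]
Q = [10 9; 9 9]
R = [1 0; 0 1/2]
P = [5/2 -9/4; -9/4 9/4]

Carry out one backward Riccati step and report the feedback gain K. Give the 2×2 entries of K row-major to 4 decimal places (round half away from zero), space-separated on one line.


BᵀP = [-9.5000 9.0000; 9.5000 -9.0000]
S = R + BᵀPB = [1 0; 0 1/2] + [37.0000 -37.0000; -37.0000 37.0000] = [38.0000 -37.0000; -37.0000 37.5000]
BᵀPA = [5.2500 -55.0000; -5.2500 55.0000]
K = S⁻¹·BᵀPA = [0.0469 -0.4911; -0.0938 0.9821]
A−BK = [-1.2188 -0.9464; -1.2813 -1.0536]
AᵀP(A−BK) = [0.3867 0.2344; 0.2344 0.9732]
P' = Q + AᵀP(A−BK) = [10.3867 9.2344; 9.2344 9.9732]
tr(P') = 20.3599

0.0469 -0.4911 -0.0938 0.9821


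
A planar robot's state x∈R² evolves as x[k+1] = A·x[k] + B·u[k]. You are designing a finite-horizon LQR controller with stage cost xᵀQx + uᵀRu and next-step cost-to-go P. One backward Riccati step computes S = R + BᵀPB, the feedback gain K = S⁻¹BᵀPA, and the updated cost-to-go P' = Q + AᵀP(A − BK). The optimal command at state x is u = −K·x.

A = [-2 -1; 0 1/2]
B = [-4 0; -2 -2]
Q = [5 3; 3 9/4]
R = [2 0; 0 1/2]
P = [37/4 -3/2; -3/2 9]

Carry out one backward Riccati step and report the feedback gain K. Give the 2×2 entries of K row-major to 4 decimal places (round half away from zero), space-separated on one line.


BᵀP = [-34.0000 -12.0000; 3.0000 -18.0000]
S = R + BᵀPB = [2 0; 0 1/2] + [160.0000 24.0000; 24.0000 36.0000] = [162.0000 24.0000; 24.0000 36.5000]
BᵀPA = [68.0000 28.0000; -6.0000 -12.0000]
K = S⁻¹·BᵀPA = [0.4920 0.2455; -0.4879 -0.4902]
A−BK = [-0.0319 -0.0182; 0.0082 0.0106]
AᵀP(A−BK) = [0.6140 0.3680; 0.3680 0.2453]
P' = Q + AᵀP(A−BK) = [5.6140 3.3680; 3.3680 2.4953]
tr(P') = 8.1093

0.4920 0.2455 -0.4879 -0.4902


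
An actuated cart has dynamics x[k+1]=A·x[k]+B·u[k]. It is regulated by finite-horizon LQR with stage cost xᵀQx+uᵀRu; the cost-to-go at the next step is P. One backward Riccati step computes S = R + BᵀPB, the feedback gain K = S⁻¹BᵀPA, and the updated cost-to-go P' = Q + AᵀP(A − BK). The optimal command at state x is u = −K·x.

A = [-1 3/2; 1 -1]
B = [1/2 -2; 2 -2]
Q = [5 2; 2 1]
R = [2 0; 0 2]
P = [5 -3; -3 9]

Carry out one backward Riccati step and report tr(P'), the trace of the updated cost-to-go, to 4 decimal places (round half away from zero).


15.8592

BᵀP = [-3.5000 16.5000; -4.0000 -12.0000]
S = R + BᵀPB = [2 0; 0 2] + [31.2500 -26.0000; -26.0000 32.0000] = [33.2500 -26.0000; -26.0000 34.0000]
BᵀPA = [20.0000 -21.7500; -8.0000 6.0000]
K = S⁻¹·BᵀPA = [1.0385 -1.2838; 0.5589 -0.8053]
A−BK = [-0.4015 0.5314; 0.0407 -0.0429]
AᵀP(A−BK) = [3.7008 -4.7657; -4.7657 6.1584]
P' = Q + AᵀP(A−BK) = [8.7008 -2.7657; -2.7657 7.1584]
tr(P') = 15.8592


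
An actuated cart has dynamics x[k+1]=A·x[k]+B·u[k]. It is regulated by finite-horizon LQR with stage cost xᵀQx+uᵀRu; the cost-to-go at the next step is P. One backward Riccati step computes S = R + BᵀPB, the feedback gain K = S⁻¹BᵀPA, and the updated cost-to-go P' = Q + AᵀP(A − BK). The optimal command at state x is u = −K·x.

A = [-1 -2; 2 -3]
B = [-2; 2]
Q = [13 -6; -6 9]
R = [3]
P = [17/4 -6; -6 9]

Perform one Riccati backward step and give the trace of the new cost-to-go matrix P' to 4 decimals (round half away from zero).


26.8534

BᵀP = [-20.5000 30.0000]
S = R + BᵀPB = [3] + [101.0000] = [104.0000]
BᵀPA = [80.5000 -49.0000]
K = S⁻¹·BᵀPA = [0.7740 -0.4712]
A−BK = [0.5481 -2.9423; 0.4519 -2.0577]
AᵀP(A−BK) = [1.9399 -1.5721; -1.5721 2.9135]
P' = Q + AᵀP(A−BK) = [14.9399 -7.5721; -7.5721 11.9135]
tr(P') = 26.8534


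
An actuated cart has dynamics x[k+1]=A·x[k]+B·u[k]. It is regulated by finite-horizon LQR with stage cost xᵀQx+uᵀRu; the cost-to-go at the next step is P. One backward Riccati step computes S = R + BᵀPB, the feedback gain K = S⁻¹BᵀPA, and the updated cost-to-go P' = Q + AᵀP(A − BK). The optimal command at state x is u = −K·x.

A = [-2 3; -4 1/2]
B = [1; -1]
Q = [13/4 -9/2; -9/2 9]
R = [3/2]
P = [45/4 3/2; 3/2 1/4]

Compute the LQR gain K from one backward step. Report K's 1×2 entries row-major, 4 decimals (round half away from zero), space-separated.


BᵀP = [9.7500 1.2500]
S = R + BᵀPB = [3/2] + [8.5000] = [10.0000]
BᵀPA = [-24.5000 29.8750]
K = S⁻¹·BᵀPA = [-2.4500 2.9875]
A−BK = [0.4500 0.0125; -6.4500 3.4875]
AᵀP(A−BK) = [12.9750 -14.3063; -14.3063 16.5609]
P' = Q + AᵀP(A−BK) = [16.2250 -18.8063; -18.8063 25.5609]
tr(P') = 41.7859

-2.4500 2.9875


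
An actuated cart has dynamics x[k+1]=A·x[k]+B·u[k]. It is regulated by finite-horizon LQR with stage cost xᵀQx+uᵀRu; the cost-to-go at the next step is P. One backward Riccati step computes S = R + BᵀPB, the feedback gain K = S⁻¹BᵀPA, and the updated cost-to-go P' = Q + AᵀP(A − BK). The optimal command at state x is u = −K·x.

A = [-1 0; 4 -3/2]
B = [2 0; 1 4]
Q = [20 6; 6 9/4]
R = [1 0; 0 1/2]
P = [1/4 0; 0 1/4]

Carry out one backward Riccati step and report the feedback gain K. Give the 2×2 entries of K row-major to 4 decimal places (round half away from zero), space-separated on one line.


BᵀP = [0.5000 0.2500; 0.0000 1.0000]
S = R + BᵀPB = [1 0; 0 1/2] + [1.2500 1.0000; 1.0000 4.0000] = [2.2500 1.0000; 1.0000 4.5000]
BᵀPA = [0.5000 -0.3750; 4.0000 -1.5000]
K = S⁻¹·BᵀPA = [-0.1918 -0.0205; 0.9315 -0.3288]
A−BK = [-0.6164 0.0411; 0.4658 -0.1644]
AᵀP(A−BK) = [0.6199 -0.1747; -0.1747 0.0616]
P' = Q + AᵀP(A−BK) = [20.6199 5.8253; 5.8253 2.3116]
tr(P') = 22.9315

-0.1918 -0.0205 0.9315 -0.3288


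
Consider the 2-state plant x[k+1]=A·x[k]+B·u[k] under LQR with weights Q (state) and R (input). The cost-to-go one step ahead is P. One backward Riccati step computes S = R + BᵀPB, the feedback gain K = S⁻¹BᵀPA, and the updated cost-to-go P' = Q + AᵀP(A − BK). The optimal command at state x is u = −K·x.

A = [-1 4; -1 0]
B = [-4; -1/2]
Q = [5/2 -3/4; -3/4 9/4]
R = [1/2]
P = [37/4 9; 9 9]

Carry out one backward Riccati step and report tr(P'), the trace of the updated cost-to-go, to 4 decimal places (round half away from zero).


BᵀP = [-41.5000 -40.5000]
S = R + BᵀPB = [1/2] + [186.2500] = [186.7500]
BᵀPA = [82.0000 -166.0000]
K = S⁻¹·BᵀPA = [0.4391 -0.8889]
A−BK = [0.7564 0.4444; -0.7805 -0.4444]
AᵀP(A−BK) = [0.2446 -0.1111; -0.1111 0.4444]
P' = Q + AᵀP(A−BK) = [2.7446 -0.8611; -0.8611 2.6944]
tr(P') = 5.4391

5.4391


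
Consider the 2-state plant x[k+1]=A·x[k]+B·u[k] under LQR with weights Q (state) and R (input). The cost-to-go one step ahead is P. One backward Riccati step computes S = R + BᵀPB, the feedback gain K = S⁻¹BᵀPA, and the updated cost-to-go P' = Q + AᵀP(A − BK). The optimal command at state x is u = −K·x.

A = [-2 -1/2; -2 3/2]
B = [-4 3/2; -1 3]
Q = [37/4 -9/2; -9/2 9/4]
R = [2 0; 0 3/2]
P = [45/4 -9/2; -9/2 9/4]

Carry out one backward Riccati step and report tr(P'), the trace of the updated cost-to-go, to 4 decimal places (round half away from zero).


12.6707

BᵀP = [-40.5000 15.7500; 3.3750 0.0000]
S = R + BᵀPB = [2 0; 0 3/2] + [146.2500 -13.5000; -13.5000 5.0625] = [148.2500 -13.5000; -13.5000 6.5625]
BᵀPA = [49.5000 43.8750; -6.7500 -1.6875]
K = S⁻¹·BᵀPA = [0.2956 0.3354; -0.4205 0.4327]
A−BK = [-0.1869 0.1923; -0.4430 0.5371]
AᵀP(A−BK) = [0.5293 -0.1793; -0.1793 0.6414]
P' = Q + AᵀP(A−BK) = [9.7793 -4.6793; -4.6793 2.8914]
tr(P') = 12.6707


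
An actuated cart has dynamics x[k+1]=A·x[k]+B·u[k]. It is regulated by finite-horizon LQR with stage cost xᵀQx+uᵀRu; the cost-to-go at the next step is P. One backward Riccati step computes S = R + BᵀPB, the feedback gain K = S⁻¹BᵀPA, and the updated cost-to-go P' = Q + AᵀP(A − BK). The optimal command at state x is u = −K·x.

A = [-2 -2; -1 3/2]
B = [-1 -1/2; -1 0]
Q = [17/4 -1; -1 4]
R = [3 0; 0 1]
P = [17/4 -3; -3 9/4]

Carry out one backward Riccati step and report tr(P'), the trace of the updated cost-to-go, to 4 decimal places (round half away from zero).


30.3295

BᵀP = [-1.2500 0.7500; -2.1250 1.5000]
S = R + BᵀPB = [3 0; 0 1] + [0.5000 0.6250; 0.6250 1.0625] = [3.5000 0.6250; 0.6250 2.0625]
BᵀPA = [1.7500 3.6250; 2.7500 6.5000]
K = S⁻¹·BᵀPA = [0.2769 0.5000; 1.2494 3.0000]
A−BK = [-1.0984 0.0000; -0.7231 2.0000]
AᵀP(A−BK) = [3.3295 7.5000; 7.5000 18.7500]
P' = Q + AᵀP(A−BK) = [7.5795 6.5000; 6.5000 22.7500]
tr(P') = 30.3295


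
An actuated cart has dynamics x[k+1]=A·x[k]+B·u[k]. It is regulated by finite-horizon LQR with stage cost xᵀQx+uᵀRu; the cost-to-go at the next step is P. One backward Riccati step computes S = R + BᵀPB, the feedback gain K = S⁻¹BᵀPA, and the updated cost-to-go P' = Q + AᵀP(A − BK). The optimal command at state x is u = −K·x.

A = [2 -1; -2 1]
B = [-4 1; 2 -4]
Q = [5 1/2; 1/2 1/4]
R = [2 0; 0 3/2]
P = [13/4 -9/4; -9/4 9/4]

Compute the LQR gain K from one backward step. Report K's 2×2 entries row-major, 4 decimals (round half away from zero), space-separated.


BᵀP = [-17.5000 13.5000; 12.2500 -11.2500]
S = R + BᵀPB = [2 0; 0 3/2] + [97.0000 -71.5000; -71.5000 57.2500] = [99.0000 -71.5000; -71.5000 58.7500]
BᵀPA = [-62.0000 31.0000; 47.0000 -23.5000]
K = S⁻¹·BᵀPA = [-0.4006 0.2003; 0.3125 -0.1563]
A−BK = [0.0852 -0.0426; 0.0511 -0.0256]
AᵀP(A−BK) = [0.4773 -0.2386; -0.2386 0.1193]
P' = Q + AᵀP(A−BK) = [5.4773 0.2614; 0.2614 0.3693]
tr(P') = 5.8466

-0.4006 0.2003 0.3125 -0.1563


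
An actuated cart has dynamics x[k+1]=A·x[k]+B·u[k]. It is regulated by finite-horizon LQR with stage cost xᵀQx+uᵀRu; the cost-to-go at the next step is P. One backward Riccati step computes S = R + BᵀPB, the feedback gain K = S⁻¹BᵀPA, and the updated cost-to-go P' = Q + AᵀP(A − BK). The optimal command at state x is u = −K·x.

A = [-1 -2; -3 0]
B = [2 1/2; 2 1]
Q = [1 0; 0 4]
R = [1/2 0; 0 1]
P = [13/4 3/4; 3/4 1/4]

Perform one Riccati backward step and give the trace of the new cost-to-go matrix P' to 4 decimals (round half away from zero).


BᵀP = [8.0000 2.0000; 2.3750 0.6250]
S = R + BᵀPB = [1/2 0; 0 1] + [20.0000 6.0000; 6.0000 1.8125] = [20.5000 6.0000; 6.0000 2.8125]
BᵀPA = [-14.0000 -16.0000; -4.2500 -4.7500]
K = S⁻¹·BᵀPA = [-0.6407 -0.7619; -0.1443 -0.0635]
A−BK = [0.3535 -0.4444; -1.5743 1.5873]
AᵀP(A−BK) = [0.4170 0.0635; 0.0635 0.5079]
P' = Q + AᵀP(A−BK) = [1.4170 0.0635; 0.0635 4.5079]
tr(P') = 5.9250

5.9250


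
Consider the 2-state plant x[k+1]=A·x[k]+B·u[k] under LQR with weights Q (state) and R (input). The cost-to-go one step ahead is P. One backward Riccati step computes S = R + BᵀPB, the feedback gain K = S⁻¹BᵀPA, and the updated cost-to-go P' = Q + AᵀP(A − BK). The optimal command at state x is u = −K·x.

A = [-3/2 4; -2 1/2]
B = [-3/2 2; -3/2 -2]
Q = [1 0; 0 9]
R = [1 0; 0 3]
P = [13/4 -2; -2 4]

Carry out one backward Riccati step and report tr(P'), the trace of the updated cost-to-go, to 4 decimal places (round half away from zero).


BᵀP = [-1.8750 -3.0000; 10.5000 -12.0000]
S = R + BᵀPB = [1 0; 0 3] + [7.3125 2.2500; 2.2500 45.0000] = [8.3125 2.2500; 2.2500 48.0000]
BᵀPA = [8.8125 -9.0000; 8.2500 36.0000]
K = S⁻¹·BᵀPA = [1.0267 -1.3022; 0.1238 0.8110]
A−BK = [-0.2075 0.4246; -0.2125 0.1687]
AᵀP(A−BK) = [1.2442 -1.2151; -1.2151 4.0823]
P' = Q + AᵀP(A−BK) = [2.2442 -1.2151; -1.2151 13.0823]
tr(P') = 15.3265

15.3265


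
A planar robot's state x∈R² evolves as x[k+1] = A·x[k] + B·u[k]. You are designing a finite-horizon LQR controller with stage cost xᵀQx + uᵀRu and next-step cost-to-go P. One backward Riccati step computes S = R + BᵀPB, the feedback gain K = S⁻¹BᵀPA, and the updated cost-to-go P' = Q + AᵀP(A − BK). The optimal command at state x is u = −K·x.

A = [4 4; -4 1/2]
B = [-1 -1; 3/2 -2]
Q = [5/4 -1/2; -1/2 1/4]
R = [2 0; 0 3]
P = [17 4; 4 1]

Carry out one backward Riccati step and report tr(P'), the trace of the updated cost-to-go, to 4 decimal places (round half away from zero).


29.8224

BᵀP = [-11.0000 -2.5000; -25.0000 -6.0000]
S = R + BᵀPB = [2 0; 0 3] + [7.2500 16.0000; 16.0000 37.0000] = [9.2500 16.0000; 16.0000 40.0000]
BᵀPA = [-34.0000 -45.2500; -76.0000 -103.0000]
K = S⁻¹·BᵀPA = [-1.2632 -1.4211; -1.3947 -2.0066]
A−BK = [1.3421 0.5724; -4.8947 -1.3816]
AᵀP(A−BK) = [11.0526 13.1842; 13.1842 17.2697]
P' = Q + AᵀP(A−BK) = [12.3026 12.6842; 12.6842 17.5197]
tr(P') = 29.8224


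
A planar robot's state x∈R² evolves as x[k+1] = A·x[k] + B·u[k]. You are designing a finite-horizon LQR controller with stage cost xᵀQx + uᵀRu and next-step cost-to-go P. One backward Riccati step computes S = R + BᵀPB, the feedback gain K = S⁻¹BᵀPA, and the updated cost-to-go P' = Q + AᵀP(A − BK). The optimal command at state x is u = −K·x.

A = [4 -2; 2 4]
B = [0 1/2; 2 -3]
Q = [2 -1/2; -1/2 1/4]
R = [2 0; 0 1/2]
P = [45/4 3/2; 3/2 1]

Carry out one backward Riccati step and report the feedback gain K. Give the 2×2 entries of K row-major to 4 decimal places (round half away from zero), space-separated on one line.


BᵀP = [3.0000 2.0000; 1.1250 -2.2500]
S = R + BᵀPB = [2 0; 0 1/2] + [4.0000 -4.5000; -4.5000 7.3125] = [6.0000 -4.5000; -4.5000 7.8125]
BᵀPA = [16.0000 2.0000; 0.0000 -11.2500]
K = S⁻¹·BᵀPA = [4.6948 -1.3146; 2.7042 -2.1972]
A−BK = [2.6479 -0.9014; 0.7230 0.0376]
AᵀP(A−BK) = [132.8826 -42.9671; -42.9671 14.9108]
P' = Q + AᵀP(A−BK) = [134.8826 -43.4671; -43.4671 15.1608]
tr(P') = 150.0434

4.6948 -1.3146 2.7042 -2.1972


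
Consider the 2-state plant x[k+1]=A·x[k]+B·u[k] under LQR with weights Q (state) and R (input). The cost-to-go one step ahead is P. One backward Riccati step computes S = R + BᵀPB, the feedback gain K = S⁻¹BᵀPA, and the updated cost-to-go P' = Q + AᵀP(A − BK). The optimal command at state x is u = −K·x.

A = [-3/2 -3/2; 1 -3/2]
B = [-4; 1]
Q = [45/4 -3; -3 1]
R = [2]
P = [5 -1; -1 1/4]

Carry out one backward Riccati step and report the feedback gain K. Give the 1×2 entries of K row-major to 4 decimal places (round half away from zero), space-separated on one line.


0.3961 0.2784

BᵀP = [-21.0000 4.2500]
S = R + BᵀPB = [2] + [88.2500] = [90.2500]
BᵀPA = [35.7500 25.1250]
K = S⁻¹·BᵀPA = [0.3961 0.2784]
A−BK = [0.0845 -0.3864; 0.6039 -1.7784]
AᵀP(A−BK) = [0.3386 0.1724; 0.1724 0.3179]
P' = Q + AᵀP(A−BK) = [11.5886 -2.8276; -2.8276 1.3179]
tr(P') = 12.9065


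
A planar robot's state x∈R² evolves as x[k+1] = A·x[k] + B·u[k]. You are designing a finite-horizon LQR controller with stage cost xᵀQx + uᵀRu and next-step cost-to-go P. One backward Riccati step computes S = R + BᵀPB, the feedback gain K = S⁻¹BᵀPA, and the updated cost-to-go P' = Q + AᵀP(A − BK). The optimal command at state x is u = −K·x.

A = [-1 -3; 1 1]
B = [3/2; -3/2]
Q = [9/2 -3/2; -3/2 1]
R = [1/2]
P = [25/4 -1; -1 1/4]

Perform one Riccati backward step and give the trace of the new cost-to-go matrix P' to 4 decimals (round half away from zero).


7.5669

BᵀP = [10.8750 -1.8750]
S = R + BᵀPB = [1/2] + [19.1250] = [19.6250]
BᵀPA = [-12.7500 -34.5000]
K = S⁻¹·BᵀPA = [-0.6497 -1.7580]
A−BK = [-0.0255 -0.3631; 0.0255 -1.6369]
AᵀP(A−BK) = [0.2166 0.5860; 0.5860 1.8503]
P' = Q + AᵀP(A−BK) = [4.7166 -0.9140; -0.9140 2.8503]
tr(P') = 7.5669


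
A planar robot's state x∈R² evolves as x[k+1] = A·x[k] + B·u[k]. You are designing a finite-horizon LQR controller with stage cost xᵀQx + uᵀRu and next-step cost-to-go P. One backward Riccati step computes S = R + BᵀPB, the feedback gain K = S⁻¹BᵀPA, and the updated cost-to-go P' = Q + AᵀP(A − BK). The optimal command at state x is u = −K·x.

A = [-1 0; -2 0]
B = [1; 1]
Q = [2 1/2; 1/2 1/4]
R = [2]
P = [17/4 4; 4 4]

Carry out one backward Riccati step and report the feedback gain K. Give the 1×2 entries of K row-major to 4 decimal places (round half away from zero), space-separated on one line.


-1.3288 0.0000

BᵀP = [8.2500 8.0000]
S = R + BᵀPB = [2] + [16.2500] = [18.2500]
BᵀPA = [-24.2500 0.0000]
K = S⁻¹·BᵀPA = [-1.3288 0.0000]
A−BK = [0.3288 0.0000; -0.6712 0.0000]
AᵀP(A−BK) = [4.0274 0.0000; 0.0000 0.0000]
P' = Q + AᵀP(A−BK) = [6.0274 0.5000; 0.5000 0.2500]
tr(P') = 6.2774


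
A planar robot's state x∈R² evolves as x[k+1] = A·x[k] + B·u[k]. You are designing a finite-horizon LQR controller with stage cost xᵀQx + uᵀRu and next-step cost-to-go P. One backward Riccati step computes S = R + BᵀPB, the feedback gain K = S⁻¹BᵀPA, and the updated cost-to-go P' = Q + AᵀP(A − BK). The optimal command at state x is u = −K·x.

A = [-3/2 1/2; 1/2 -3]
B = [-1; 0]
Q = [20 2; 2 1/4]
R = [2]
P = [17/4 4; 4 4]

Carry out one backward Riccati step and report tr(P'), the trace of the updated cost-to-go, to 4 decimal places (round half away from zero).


31.2100

BᵀP = [-4.2500 -4.0000]
S = R + BᵀPB = [2] + [4.2500] = [6.2500]
BᵀPA = [4.3750 9.8750]
K = S⁻¹·BᵀPA = [0.7000 1.5800]
A−BK = [-0.8000 2.0800; 0.5000 -3.0000]
AᵀP(A−BK) = [1.5000 2.9000; 2.9000 9.4600]
P' = Q + AᵀP(A−BK) = [21.5000 4.9000; 4.9000 9.7100]
tr(P') = 31.2100


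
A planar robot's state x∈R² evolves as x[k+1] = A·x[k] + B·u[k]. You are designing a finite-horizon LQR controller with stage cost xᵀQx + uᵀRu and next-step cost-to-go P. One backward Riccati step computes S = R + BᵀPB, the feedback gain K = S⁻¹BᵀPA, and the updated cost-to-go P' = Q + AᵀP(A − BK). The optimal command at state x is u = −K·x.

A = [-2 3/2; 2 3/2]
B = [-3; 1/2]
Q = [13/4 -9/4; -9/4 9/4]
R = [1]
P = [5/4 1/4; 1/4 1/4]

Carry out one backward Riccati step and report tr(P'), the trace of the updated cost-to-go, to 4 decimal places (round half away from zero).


7.3716

BᵀP = [-3.6250 -0.6250]
S = R + BᵀPB = [1] + [10.5625] = [11.5625]
BᵀPA = [6.0000 -6.3750]
K = S⁻¹·BᵀPA = [0.5189 -0.5514]
A−BK = [-0.4432 -0.1541; 1.7405 1.7757]
AᵀP(A−BK) = [0.8865 0.3081; 0.3081 0.9851]
P' = Q + AᵀP(A−BK) = [4.1365 -1.9419; -1.9419 3.2351]
tr(P') = 7.3716


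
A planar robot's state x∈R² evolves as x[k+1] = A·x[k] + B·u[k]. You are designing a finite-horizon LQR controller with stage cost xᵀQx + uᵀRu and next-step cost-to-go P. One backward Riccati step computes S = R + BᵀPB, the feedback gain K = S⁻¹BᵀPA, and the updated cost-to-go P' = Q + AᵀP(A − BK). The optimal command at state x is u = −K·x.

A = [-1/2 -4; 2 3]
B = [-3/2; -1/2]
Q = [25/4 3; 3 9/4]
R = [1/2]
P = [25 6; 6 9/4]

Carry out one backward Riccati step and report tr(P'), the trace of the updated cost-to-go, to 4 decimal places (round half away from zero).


BᵀP = [-40.5000 -10.1250]
S = R + BᵀPB = [1/2] + [65.8125] = [66.3125]
BᵀPA = [0.0000 131.6250]
K = S⁻¹·BᵀPA = [0.0000 1.9849]
A−BK = [-0.5000 -1.0226; 2.0000 3.9925]
AᵀP(A−BK) = [3.2500 6.5000; 6.5000 14.9849]
P' = Q + AᵀP(A−BK) = [9.5000 9.5000; 9.5000 17.2349]
tr(P') = 26.7349

26.7349


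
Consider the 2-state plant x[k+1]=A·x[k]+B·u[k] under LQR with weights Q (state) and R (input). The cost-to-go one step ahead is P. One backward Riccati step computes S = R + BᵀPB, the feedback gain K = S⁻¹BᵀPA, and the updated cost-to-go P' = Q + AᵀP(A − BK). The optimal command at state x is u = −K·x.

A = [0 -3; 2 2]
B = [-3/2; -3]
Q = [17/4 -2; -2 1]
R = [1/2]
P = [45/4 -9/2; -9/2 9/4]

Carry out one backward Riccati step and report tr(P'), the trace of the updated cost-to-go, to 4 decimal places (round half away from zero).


BᵀP = [-3.3750 0.0000]
S = R + BᵀPB = [1/2] + [5.0625] = [5.5625]
BᵀPA = [0.0000 10.1250]
K = S⁻¹·BᵀPA = [0.0000 1.8202]
A−BK = [0.0000 -0.2697; 2.0000 7.4607]
AᵀP(A−BK) = [9.0000 36.0000; 36.0000 145.8202]
P' = Q + AᵀP(A−BK) = [13.2500 34.0000; 34.0000 146.8202]
tr(P') = 160.0702

160.0702


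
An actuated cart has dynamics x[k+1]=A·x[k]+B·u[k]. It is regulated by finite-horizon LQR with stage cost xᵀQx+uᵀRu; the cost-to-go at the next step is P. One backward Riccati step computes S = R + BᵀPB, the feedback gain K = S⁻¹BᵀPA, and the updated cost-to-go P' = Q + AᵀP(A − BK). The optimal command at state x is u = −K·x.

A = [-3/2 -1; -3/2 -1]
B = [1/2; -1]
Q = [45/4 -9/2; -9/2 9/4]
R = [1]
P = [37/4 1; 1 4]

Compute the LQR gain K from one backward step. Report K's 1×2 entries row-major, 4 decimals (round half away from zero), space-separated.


BᵀP = [3.6250 -3.5000]
S = R + BᵀPB = [1] + [5.3125] = [6.3125]
BᵀPA = [-0.1875 -0.1250]
K = S⁻¹·BᵀPA = [-0.0297 -0.0198]
A−BK = [-1.4851 -0.9901; -1.5297 -1.0198]
AᵀP(A−BK) = [34.3069 22.8713; 22.8713 15.2475]
P' = Q + AᵀP(A−BK) = [45.5569 18.3713; 18.3713 17.4975]
tr(P') = 63.0545

-0.0297 -0.0198
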